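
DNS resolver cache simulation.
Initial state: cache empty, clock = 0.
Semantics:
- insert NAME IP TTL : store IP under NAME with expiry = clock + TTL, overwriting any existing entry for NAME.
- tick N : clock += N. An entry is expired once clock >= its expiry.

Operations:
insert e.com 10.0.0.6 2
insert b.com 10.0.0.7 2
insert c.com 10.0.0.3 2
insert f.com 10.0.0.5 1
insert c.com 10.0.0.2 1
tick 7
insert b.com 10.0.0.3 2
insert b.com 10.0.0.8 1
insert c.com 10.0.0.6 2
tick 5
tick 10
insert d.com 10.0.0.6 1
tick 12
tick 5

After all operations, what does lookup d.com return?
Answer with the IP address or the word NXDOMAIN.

Answer: NXDOMAIN

Derivation:
Op 1: insert e.com -> 10.0.0.6 (expiry=0+2=2). clock=0
Op 2: insert b.com -> 10.0.0.7 (expiry=0+2=2). clock=0
Op 3: insert c.com -> 10.0.0.3 (expiry=0+2=2). clock=0
Op 4: insert f.com -> 10.0.0.5 (expiry=0+1=1). clock=0
Op 5: insert c.com -> 10.0.0.2 (expiry=0+1=1). clock=0
Op 6: tick 7 -> clock=7. purged={b.com,c.com,e.com,f.com}
Op 7: insert b.com -> 10.0.0.3 (expiry=7+2=9). clock=7
Op 8: insert b.com -> 10.0.0.8 (expiry=7+1=8). clock=7
Op 9: insert c.com -> 10.0.0.6 (expiry=7+2=9). clock=7
Op 10: tick 5 -> clock=12. purged={b.com,c.com}
Op 11: tick 10 -> clock=22.
Op 12: insert d.com -> 10.0.0.6 (expiry=22+1=23). clock=22
Op 13: tick 12 -> clock=34. purged={d.com}
Op 14: tick 5 -> clock=39.
lookup d.com: not in cache (expired or never inserted)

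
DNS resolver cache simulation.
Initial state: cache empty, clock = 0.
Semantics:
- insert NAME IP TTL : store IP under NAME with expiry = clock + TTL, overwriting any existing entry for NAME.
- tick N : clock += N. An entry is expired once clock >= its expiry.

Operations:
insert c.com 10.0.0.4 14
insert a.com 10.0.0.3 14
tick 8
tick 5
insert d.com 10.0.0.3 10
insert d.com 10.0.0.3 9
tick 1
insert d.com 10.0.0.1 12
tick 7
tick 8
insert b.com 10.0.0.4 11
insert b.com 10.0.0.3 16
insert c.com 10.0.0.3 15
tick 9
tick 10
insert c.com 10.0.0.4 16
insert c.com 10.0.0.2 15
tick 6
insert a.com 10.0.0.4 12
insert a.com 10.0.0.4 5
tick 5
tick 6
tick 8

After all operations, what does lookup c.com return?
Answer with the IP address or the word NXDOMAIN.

Answer: NXDOMAIN

Derivation:
Op 1: insert c.com -> 10.0.0.4 (expiry=0+14=14). clock=0
Op 2: insert a.com -> 10.0.0.3 (expiry=0+14=14). clock=0
Op 3: tick 8 -> clock=8.
Op 4: tick 5 -> clock=13.
Op 5: insert d.com -> 10.0.0.3 (expiry=13+10=23). clock=13
Op 6: insert d.com -> 10.0.0.3 (expiry=13+9=22). clock=13
Op 7: tick 1 -> clock=14. purged={a.com,c.com}
Op 8: insert d.com -> 10.0.0.1 (expiry=14+12=26). clock=14
Op 9: tick 7 -> clock=21.
Op 10: tick 8 -> clock=29. purged={d.com}
Op 11: insert b.com -> 10.0.0.4 (expiry=29+11=40). clock=29
Op 12: insert b.com -> 10.0.0.3 (expiry=29+16=45). clock=29
Op 13: insert c.com -> 10.0.0.3 (expiry=29+15=44). clock=29
Op 14: tick 9 -> clock=38.
Op 15: tick 10 -> clock=48. purged={b.com,c.com}
Op 16: insert c.com -> 10.0.0.4 (expiry=48+16=64). clock=48
Op 17: insert c.com -> 10.0.0.2 (expiry=48+15=63). clock=48
Op 18: tick 6 -> clock=54.
Op 19: insert a.com -> 10.0.0.4 (expiry=54+12=66). clock=54
Op 20: insert a.com -> 10.0.0.4 (expiry=54+5=59). clock=54
Op 21: tick 5 -> clock=59. purged={a.com}
Op 22: tick 6 -> clock=65. purged={c.com}
Op 23: tick 8 -> clock=73.
lookup c.com: not in cache (expired or never inserted)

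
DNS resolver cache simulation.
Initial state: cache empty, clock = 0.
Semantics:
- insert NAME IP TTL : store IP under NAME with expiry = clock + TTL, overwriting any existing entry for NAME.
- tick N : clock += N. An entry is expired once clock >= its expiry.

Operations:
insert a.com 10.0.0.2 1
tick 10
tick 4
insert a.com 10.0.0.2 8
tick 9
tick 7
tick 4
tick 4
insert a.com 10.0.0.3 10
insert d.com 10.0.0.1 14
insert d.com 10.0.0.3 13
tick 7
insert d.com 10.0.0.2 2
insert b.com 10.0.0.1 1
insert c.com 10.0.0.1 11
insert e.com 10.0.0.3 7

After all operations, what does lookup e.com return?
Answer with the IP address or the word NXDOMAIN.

Answer: 10.0.0.3

Derivation:
Op 1: insert a.com -> 10.0.0.2 (expiry=0+1=1). clock=0
Op 2: tick 10 -> clock=10. purged={a.com}
Op 3: tick 4 -> clock=14.
Op 4: insert a.com -> 10.0.0.2 (expiry=14+8=22). clock=14
Op 5: tick 9 -> clock=23. purged={a.com}
Op 6: tick 7 -> clock=30.
Op 7: tick 4 -> clock=34.
Op 8: tick 4 -> clock=38.
Op 9: insert a.com -> 10.0.0.3 (expiry=38+10=48). clock=38
Op 10: insert d.com -> 10.0.0.1 (expiry=38+14=52). clock=38
Op 11: insert d.com -> 10.0.0.3 (expiry=38+13=51). clock=38
Op 12: tick 7 -> clock=45.
Op 13: insert d.com -> 10.0.0.2 (expiry=45+2=47). clock=45
Op 14: insert b.com -> 10.0.0.1 (expiry=45+1=46). clock=45
Op 15: insert c.com -> 10.0.0.1 (expiry=45+11=56). clock=45
Op 16: insert e.com -> 10.0.0.3 (expiry=45+7=52). clock=45
lookup e.com: present, ip=10.0.0.3 expiry=52 > clock=45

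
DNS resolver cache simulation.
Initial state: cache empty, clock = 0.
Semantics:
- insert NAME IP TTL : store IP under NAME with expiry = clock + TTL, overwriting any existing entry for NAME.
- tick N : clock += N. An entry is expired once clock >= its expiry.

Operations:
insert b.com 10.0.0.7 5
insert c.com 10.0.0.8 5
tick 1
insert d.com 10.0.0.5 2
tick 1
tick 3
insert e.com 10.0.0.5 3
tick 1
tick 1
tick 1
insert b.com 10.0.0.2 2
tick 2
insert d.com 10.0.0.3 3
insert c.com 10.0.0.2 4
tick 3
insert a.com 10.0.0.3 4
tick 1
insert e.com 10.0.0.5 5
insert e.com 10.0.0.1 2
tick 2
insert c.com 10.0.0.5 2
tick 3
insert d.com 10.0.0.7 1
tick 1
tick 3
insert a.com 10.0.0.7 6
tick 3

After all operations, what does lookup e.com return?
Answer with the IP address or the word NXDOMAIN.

Op 1: insert b.com -> 10.0.0.7 (expiry=0+5=5). clock=0
Op 2: insert c.com -> 10.0.0.8 (expiry=0+5=5). clock=0
Op 3: tick 1 -> clock=1.
Op 4: insert d.com -> 10.0.0.5 (expiry=1+2=3). clock=1
Op 5: tick 1 -> clock=2.
Op 6: tick 3 -> clock=5. purged={b.com,c.com,d.com}
Op 7: insert e.com -> 10.0.0.5 (expiry=5+3=8). clock=5
Op 8: tick 1 -> clock=6.
Op 9: tick 1 -> clock=7.
Op 10: tick 1 -> clock=8. purged={e.com}
Op 11: insert b.com -> 10.0.0.2 (expiry=8+2=10). clock=8
Op 12: tick 2 -> clock=10. purged={b.com}
Op 13: insert d.com -> 10.0.0.3 (expiry=10+3=13). clock=10
Op 14: insert c.com -> 10.0.0.2 (expiry=10+4=14). clock=10
Op 15: tick 3 -> clock=13. purged={d.com}
Op 16: insert a.com -> 10.0.0.3 (expiry=13+4=17). clock=13
Op 17: tick 1 -> clock=14. purged={c.com}
Op 18: insert e.com -> 10.0.0.5 (expiry=14+5=19). clock=14
Op 19: insert e.com -> 10.0.0.1 (expiry=14+2=16). clock=14
Op 20: tick 2 -> clock=16. purged={e.com}
Op 21: insert c.com -> 10.0.0.5 (expiry=16+2=18). clock=16
Op 22: tick 3 -> clock=19. purged={a.com,c.com}
Op 23: insert d.com -> 10.0.0.7 (expiry=19+1=20). clock=19
Op 24: tick 1 -> clock=20. purged={d.com}
Op 25: tick 3 -> clock=23.
Op 26: insert a.com -> 10.0.0.7 (expiry=23+6=29). clock=23
Op 27: tick 3 -> clock=26.
lookup e.com: not in cache (expired or never inserted)

Answer: NXDOMAIN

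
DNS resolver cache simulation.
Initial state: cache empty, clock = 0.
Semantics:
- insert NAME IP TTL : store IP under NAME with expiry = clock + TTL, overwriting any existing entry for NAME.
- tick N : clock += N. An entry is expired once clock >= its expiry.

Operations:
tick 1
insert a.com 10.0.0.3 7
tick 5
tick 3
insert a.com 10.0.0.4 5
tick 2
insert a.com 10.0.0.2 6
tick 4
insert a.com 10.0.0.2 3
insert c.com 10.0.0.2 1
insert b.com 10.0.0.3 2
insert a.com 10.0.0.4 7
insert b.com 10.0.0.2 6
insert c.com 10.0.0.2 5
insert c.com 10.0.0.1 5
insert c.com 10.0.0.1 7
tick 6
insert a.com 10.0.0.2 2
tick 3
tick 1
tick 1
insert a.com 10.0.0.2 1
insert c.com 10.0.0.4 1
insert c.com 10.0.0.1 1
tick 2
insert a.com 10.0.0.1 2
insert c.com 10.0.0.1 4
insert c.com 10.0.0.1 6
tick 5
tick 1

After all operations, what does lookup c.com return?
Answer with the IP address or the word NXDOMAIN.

Answer: NXDOMAIN

Derivation:
Op 1: tick 1 -> clock=1.
Op 2: insert a.com -> 10.0.0.3 (expiry=1+7=8). clock=1
Op 3: tick 5 -> clock=6.
Op 4: tick 3 -> clock=9. purged={a.com}
Op 5: insert a.com -> 10.0.0.4 (expiry=9+5=14). clock=9
Op 6: tick 2 -> clock=11.
Op 7: insert a.com -> 10.0.0.2 (expiry=11+6=17). clock=11
Op 8: tick 4 -> clock=15.
Op 9: insert a.com -> 10.0.0.2 (expiry=15+3=18). clock=15
Op 10: insert c.com -> 10.0.0.2 (expiry=15+1=16). clock=15
Op 11: insert b.com -> 10.0.0.3 (expiry=15+2=17). clock=15
Op 12: insert a.com -> 10.0.0.4 (expiry=15+7=22). clock=15
Op 13: insert b.com -> 10.0.0.2 (expiry=15+6=21). clock=15
Op 14: insert c.com -> 10.0.0.2 (expiry=15+5=20). clock=15
Op 15: insert c.com -> 10.0.0.1 (expiry=15+5=20). clock=15
Op 16: insert c.com -> 10.0.0.1 (expiry=15+7=22). clock=15
Op 17: tick 6 -> clock=21. purged={b.com}
Op 18: insert a.com -> 10.0.0.2 (expiry=21+2=23). clock=21
Op 19: tick 3 -> clock=24. purged={a.com,c.com}
Op 20: tick 1 -> clock=25.
Op 21: tick 1 -> clock=26.
Op 22: insert a.com -> 10.0.0.2 (expiry=26+1=27). clock=26
Op 23: insert c.com -> 10.0.0.4 (expiry=26+1=27). clock=26
Op 24: insert c.com -> 10.0.0.1 (expiry=26+1=27). clock=26
Op 25: tick 2 -> clock=28. purged={a.com,c.com}
Op 26: insert a.com -> 10.0.0.1 (expiry=28+2=30). clock=28
Op 27: insert c.com -> 10.0.0.1 (expiry=28+4=32). clock=28
Op 28: insert c.com -> 10.0.0.1 (expiry=28+6=34). clock=28
Op 29: tick 5 -> clock=33. purged={a.com}
Op 30: tick 1 -> clock=34. purged={c.com}
lookup c.com: not in cache (expired or never inserted)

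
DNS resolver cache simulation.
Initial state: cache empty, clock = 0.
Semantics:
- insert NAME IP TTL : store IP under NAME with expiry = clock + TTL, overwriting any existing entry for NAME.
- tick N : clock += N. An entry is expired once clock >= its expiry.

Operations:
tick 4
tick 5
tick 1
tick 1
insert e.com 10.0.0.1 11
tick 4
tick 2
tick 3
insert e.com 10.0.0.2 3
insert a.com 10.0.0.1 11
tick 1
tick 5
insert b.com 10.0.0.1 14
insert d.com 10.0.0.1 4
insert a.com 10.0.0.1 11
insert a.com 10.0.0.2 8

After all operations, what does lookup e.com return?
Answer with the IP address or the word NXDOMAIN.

Answer: NXDOMAIN

Derivation:
Op 1: tick 4 -> clock=4.
Op 2: tick 5 -> clock=9.
Op 3: tick 1 -> clock=10.
Op 4: tick 1 -> clock=11.
Op 5: insert e.com -> 10.0.0.1 (expiry=11+11=22). clock=11
Op 6: tick 4 -> clock=15.
Op 7: tick 2 -> clock=17.
Op 8: tick 3 -> clock=20.
Op 9: insert e.com -> 10.0.0.2 (expiry=20+3=23). clock=20
Op 10: insert a.com -> 10.0.0.1 (expiry=20+11=31). clock=20
Op 11: tick 1 -> clock=21.
Op 12: tick 5 -> clock=26. purged={e.com}
Op 13: insert b.com -> 10.0.0.1 (expiry=26+14=40). clock=26
Op 14: insert d.com -> 10.0.0.1 (expiry=26+4=30). clock=26
Op 15: insert a.com -> 10.0.0.1 (expiry=26+11=37). clock=26
Op 16: insert a.com -> 10.0.0.2 (expiry=26+8=34). clock=26
lookup e.com: not in cache (expired or never inserted)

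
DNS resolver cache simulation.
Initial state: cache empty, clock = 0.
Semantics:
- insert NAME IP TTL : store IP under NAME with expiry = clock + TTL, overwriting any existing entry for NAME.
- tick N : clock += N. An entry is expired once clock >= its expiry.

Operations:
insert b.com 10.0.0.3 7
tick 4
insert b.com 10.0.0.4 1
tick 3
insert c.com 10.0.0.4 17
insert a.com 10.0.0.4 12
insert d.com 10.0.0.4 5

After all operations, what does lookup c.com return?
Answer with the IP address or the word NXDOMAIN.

Answer: 10.0.0.4

Derivation:
Op 1: insert b.com -> 10.0.0.3 (expiry=0+7=7). clock=0
Op 2: tick 4 -> clock=4.
Op 3: insert b.com -> 10.0.0.4 (expiry=4+1=5). clock=4
Op 4: tick 3 -> clock=7. purged={b.com}
Op 5: insert c.com -> 10.0.0.4 (expiry=7+17=24). clock=7
Op 6: insert a.com -> 10.0.0.4 (expiry=7+12=19). clock=7
Op 7: insert d.com -> 10.0.0.4 (expiry=7+5=12). clock=7
lookup c.com: present, ip=10.0.0.4 expiry=24 > clock=7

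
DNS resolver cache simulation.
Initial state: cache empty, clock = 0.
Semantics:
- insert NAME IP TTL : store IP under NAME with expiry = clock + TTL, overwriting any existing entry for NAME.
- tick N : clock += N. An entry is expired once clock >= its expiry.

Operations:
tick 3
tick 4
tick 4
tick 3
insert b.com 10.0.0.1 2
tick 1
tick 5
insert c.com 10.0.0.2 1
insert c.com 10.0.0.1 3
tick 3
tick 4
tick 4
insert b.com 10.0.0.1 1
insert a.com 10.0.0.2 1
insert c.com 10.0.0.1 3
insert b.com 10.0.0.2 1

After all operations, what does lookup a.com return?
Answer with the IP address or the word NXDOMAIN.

Answer: 10.0.0.2

Derivation:
Op 1: tick 3 -> clock=3.
Op 2: tick 4 -> clock=7.
Op 3: tick 4 -> clock=11.
Op 4: tick 3 -> clock=14.
Op 5: insert b.com -> 10.0.0.1 (expiry=14+2=16). clock=14
Op 6: tick 1 -> clock=15.
Op 7: tick 5 -> clock=20. purged={b.com}
Op 8: insert c.com -> 10.0.0.2 (expiry=20+1=21). clock=20
Op 9: insert c.com -> 10.0.0.1 (expiry=20+3=23). clock=20
Op 10: tick 3 -> clock=23. purged={c.com}
Op 11: tick 4 -> clock=27.
Op 12: tick 4 -> clock=31.
Op 13: insert b.com -> 10.0.0.1 (expiry=31+1=32). clock=31
Op 14: insert a.com -> 10.0.0.2 (expiry=31+1=32). clock=31
Op 15: insert c.com -> 10.0.0.1 (expiry=31+3=34). clock=31
Op 16: insert b.com -> 10.0.0.2 (expiry=31+1=32). clock=31
lookup a.com: present, ip=10.0.0.2 expiry=32 > clock=31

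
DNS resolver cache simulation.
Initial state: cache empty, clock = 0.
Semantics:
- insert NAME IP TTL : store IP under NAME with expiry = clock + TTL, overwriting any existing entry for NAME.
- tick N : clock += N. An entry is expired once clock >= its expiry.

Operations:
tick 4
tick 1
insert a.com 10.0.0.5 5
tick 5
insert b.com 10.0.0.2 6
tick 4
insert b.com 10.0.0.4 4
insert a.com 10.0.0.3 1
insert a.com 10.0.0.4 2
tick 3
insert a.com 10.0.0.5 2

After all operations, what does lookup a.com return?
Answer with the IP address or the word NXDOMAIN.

Answer: 10.0.0.5

Derivation:
Op 1: tick 4 -> clock=4.
Op 2: tick 1 -> clock=5.
Op 3: insert a.com -> 10.0.0.5 (expiry=5+5=10). clock=5
Op 4: tick 5 -> clock=10. purged={a.com}
Op 5: insert b.com -> 10.0.0.2 (expiry=10+6=16). clock=10
Op 6: tick 4 -> clock=14.
Op 7: insert b.com -> 10.0.0.4 (expiry=14+4=18). clock=14
Op 8: insert a.com -> 10.0.0.3 (expiry=14+1=15). clock=14
Op 9: insert a.com -> 10.0.0.4 (expiry=14+2=16). clock=14
Op 10: tick 3 -> clock=17. purged={a.com}
Op 11: insert a.com -> 10.0.0.5 (expiry=17+2=19). clock=17
lookup a.com: present, ip=10.0.0.5 expiry=19 > clock=17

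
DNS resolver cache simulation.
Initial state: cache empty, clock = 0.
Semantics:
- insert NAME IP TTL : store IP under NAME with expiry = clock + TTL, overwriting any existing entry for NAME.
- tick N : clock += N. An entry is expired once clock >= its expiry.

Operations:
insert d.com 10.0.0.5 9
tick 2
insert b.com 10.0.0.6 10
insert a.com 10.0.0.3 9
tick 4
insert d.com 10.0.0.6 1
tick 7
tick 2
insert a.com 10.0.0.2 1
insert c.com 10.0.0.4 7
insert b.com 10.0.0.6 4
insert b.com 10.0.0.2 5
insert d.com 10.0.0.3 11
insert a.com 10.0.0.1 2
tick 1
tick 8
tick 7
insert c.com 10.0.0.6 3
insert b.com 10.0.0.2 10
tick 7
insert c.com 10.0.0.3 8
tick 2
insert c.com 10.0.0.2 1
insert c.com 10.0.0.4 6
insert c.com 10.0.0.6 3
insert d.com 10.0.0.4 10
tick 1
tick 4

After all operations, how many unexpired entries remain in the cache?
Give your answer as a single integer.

Answer: 1

Derivation:
Op 1: insert d.com -> 10.0.0.5 (expiry=0+9=9). clock=0
Op 2: tick 2 -> clock=2.
Op 3: insert b.com -> 10.0.0.6 (expiry=2+10=12). clock=2
Op 4: insert a.com -> 10.0.0.3 (expiry=2+9=11). clock=2
Op 5: tick 4 -> clock=6.
Op 6: insert d.com -> 10.0.0.6 (expiry=6+1=7). clock=6
Op 7: tick 7 -> clock=13. purged={a.com,b.com,d.com}
Op 8: tick 2 -> clock=15.
Op 9: insert a.com -> 10.0.0.2 (expiry=15+1=16). clock=15
Op 10: insert c.com -> 10.0.0.4 (expiry=15+7=22). clock=15
Op 11: insert b.com -> 10.0.0.6 (expiry=15+4=19). clock=15
Op 12: insert b.com -> 10.0.0.2 (expiry=15+5=20). clock=15
Op 13: insert d.com -> 10.0.0.3 (expiry=15+11=26). clock=15
Op 14: insert a.com -> 10.0.0.1 (expiry=15+2=17). clock=15
Op 15: tick 1 -> clock=16.
Op 16: tick 8 -> clock=24. purged={a.com,b.com,c.com}
Op 17: tick 7 -> clock=31. purged={d.com}
Op 18: insert c.com -> 10.0.0.6 (expiry=31+3=34). clock=31
Op 19: insert b.com -> 10.0.0.2 (expiry=31+10=41). clock=31
Op 20: tick 7 -> clock=38. purged={c.com}
Op 21: insert c.com -> 10.0.0.3 (expiry=38+8=46). clock=38
Op 22: tick 2 -> clock=40.
Op 23: insert c.com -> 10.0.0.2 (expiry=40+1=41). clock=40
Op 24: insert c.com -> 10.0.0.4 (expiry=40+6=46). clock=40
Op 25: insert c.com -> 10.0.0.6 (expiry=40+3=43). clock=40
Op 26: insert d.com -> 10.0.0.4 (expiry=40+10=50). clock=40
Op 27: tick 1 -> clock=41. purged={b.com}
Op 28: tick 4 -> clock=45. purged={c.com}
Final cache (unexpired): {d.com} -> size=1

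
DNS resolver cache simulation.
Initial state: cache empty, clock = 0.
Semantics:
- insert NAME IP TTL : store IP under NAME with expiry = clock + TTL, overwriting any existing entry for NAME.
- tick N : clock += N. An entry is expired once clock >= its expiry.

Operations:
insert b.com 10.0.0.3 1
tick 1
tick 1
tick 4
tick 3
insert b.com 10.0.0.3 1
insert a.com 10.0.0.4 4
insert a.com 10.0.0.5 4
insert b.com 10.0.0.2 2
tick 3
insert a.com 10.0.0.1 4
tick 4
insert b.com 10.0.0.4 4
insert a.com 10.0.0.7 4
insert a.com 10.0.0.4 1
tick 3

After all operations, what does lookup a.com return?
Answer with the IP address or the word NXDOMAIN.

Op 1: insert b.com -> 10.0.0.3 (expiry=0+1=1). clock=0
Op 2: tick 1 -> clock=1. purged={b.com}
Op 3: tick 1 -> clock=2.
Op 4: tick 4 -> clock=6.
Op 5: tick 3 -> clock=9.
Op 6: insert b.com -> 10.0.0.3 (expiry=9+1=10). clock=9
Op 7: insert a.com -> 10.0.0.4 (expiry=9+4=13). clock=9
Op 8: insert a.com -> 10.0.0.5 (expiry=9+4=13). clock=9
Op 9: insert b.com -> 10.0.0.2 (expiry=9+2=11). clock=9
Op 10: tick 3 -> clock=12. purged={b.com}
Op 11: insert a.com -> 10.0.0.1 (expiry=12+4=16). clock=12
Op 12: tick 4 -> clock=16. purged={a.com}
Op 13: insert b.com -> 10.0.0.4 (expiry=16+4=20). clock=16
Op 14: insert a.com -> 10.0.0.7 (expiry=16+4=20). clock=16
Op 15: insert a.com -> 10.0.0.4 (expiry=16+1=17). clock=16
Op 16: tick 3 -> clock=19. purged={a.com}
lookup a.com: not in cache (expired or never inserted)

Answer: NXDOMAIN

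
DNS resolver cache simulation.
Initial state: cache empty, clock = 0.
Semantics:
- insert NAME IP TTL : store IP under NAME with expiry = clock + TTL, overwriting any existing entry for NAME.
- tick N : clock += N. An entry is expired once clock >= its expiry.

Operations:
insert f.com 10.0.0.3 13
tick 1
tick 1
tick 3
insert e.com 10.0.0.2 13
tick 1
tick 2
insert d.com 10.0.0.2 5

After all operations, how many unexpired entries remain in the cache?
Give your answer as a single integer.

Answer: 3

Derivation:
Op 1: insert f.com -> 10.0.0.3 (expiry=0+13=13). clock=0
Op 2: tick 1 -> clock=1.
Op 3: tick 1 -> clock=2.
Op 4: tick 3 -> clock=5.
Op 5: insert e.com -> 10.0.0.2 (expiry=5+13=18). clock=5
Op 6: tick 1 -> clock=6.
Op 7: tick 2 -> clock=8.
Op 8: insert d.com -> 10.0.0.2 (expiry=8+5=13). clock=8
Final cache (unexpired): {d.com,e.com,f.com} -> size=3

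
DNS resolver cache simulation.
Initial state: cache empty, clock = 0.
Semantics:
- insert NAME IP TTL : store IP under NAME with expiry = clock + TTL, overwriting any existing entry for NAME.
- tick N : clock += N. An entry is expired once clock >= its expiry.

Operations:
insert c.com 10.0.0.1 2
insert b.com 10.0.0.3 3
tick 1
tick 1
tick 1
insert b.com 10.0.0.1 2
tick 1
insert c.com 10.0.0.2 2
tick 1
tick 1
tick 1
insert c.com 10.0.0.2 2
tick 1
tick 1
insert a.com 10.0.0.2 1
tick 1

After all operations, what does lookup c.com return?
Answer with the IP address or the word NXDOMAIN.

Op 1: insert c.com -> 10.0.0.1 (expiry=0+2=2). clock=0
Op 2: insert b.com -> 10.0.0.3 (expiry=0+3=3). clock=0
Op 3: tick 1 -> clock=1.
Op 4: tick 1 -> clock=2. purged={c.com}
Op 5: tick 1 -> clock=3. purged={b.com}
Op 6: insert b.com -> 10.0.0.1 (expiry=3+2=5). clock=3
Op 7: tick 1 -> clock=4.
Op 8: insert c.com -> 10.0.0.2 (expiry=4+2=6). clock=4
Op 9: tick 1 -> clock=5. purged={b.com}
Op 10: tick 1 -> clock=6. purged={c.com}
Op 11: tick 1 -> clock=7.
Op 12: insert c.com -> 10.0.0.2 (expiry=7+2=9). clock=7
Op 13: tick 1 -> clock=8.
Op 14: tick 1 -> clock=9. purged={c.com}
Op 15: insert a.com -> 10.0.0.2 (expiry=9+1=10). clock=9
Op 16: tick 1 -> clock=10. purged={a.com}
lookup c.com: not in cache (expired or never inserted)

Answer: NXDOMAIN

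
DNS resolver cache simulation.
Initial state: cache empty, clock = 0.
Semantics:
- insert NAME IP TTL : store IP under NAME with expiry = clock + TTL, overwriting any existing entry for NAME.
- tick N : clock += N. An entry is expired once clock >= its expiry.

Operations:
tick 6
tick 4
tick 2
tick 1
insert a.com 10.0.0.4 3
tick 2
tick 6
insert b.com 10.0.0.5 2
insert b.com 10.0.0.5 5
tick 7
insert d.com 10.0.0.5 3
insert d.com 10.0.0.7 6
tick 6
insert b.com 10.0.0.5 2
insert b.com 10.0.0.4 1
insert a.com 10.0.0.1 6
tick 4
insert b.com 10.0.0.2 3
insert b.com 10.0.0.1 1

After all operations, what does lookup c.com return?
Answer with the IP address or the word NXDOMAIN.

Answer: NXDOMAIN

Derivation:
Op 1: tick 6 -> clock=6.
Op 2: tick 4 -> clock=10.
Op 3: tick 2 -> clock=12.
Op 4: tick 1 -> clock=13.
Op 5: insert a.com -> 10.0.0.4 (expiry=13+3=16). clock=13
Op 6: tick 2 -> clock=15.
Op 7: tick 6 -> clock=21. purged={a.com}
Op 8: insert b.com -> 10.0.0.5 (expiry=21+2=23). clock=21
Op 9: insert b.com -> 10.0.0.5 (expiry=21+5=26). clock=21
Op 10: tick 7 -> clock=28. purged={b.com}
Op 11: insert d.com -> 10.0.0.5 (expiry=28+3=31). clock=28
Op 12: insert d.com -> 10.0.0.7 (expiry=28+6=34). clock=28
Op 13: tick 6 -> clock=34. purged={d.com}
Op 14: insert b.com -> 10.0.0.5 (expiry=34+2=36). clock=34
Op 15: insert b.com -> 10.0.0.4 (expiry=34+1=35). clock=34
Op 16: insert a.com -> 10.0.0.1 (expiry=34+6=40). clock=34
Op 17: tick 4 -> clock=38. purged={b.com}
Op 18: insert b.com -> 10.0.0.2 (expiry=38+3=41). clock=38
Op 19: insert b.com -> 10.0.0.1 (expiry=38+1=39). clock=38
lookup c.com: not in cache (expired or never inserted)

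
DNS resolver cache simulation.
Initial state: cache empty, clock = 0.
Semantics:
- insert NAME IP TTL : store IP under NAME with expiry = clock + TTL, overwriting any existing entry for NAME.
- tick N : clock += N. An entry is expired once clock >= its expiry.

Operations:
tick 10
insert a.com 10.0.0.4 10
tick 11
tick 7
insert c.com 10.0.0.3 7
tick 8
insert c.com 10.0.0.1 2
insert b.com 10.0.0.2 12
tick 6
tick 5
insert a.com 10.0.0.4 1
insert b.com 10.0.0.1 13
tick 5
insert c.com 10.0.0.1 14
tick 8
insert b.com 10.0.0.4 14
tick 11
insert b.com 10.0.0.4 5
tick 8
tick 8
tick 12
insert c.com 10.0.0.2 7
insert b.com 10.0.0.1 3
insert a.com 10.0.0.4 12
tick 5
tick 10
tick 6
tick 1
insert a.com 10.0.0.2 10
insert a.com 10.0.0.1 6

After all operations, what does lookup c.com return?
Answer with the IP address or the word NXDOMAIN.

Op 1: tick 10 -> clock=10.
Op 2: insert a.com -> 10.0.0.4 (expiry=10+10=20). clock=10
Op 3: tick 11 -> clock=21. purged={a.com}
Op 4: tick 7 -> clock=28.
Op 5: insert c.com -> 10.0.0.3 (expiry=28+7=35). clock=28
Op 6: tick 8 -> clock=36. purged={c.com}
Op 7: insert c.com -> 10.0.0.1 (expiry=36+2=38). clock=36
Op 8: insert b.com -> 10.0.0.2 (expiry=36+12=48). clock=36
Op 9: tick 6 -> clock=42. purged={c.com}
Op 10: tick 5 -> clock=47.
Op 11: insert a.com -> 10.0.0.4 (expiry=47+1=48). clock=47
Op 12: insert b.com -> 10.0.0.1 (expiry=47+13=60). clock=47
Op 13: tick 5 -> clock=52. purged={a.com}
Op 14: insert c.com -> 10.0.0.1 (expiry=52+14=66). clock=52
Op 15: tick 8 -> clock=60. purged={b.com}
Op 16: insert b.com -> 10.0.0.4 (expiry=60+14=74). clock=60
Op 17: tick 11 -> clock=71. purged={c.com}
Op 18: insert b.com -> 10.0.0.4 (expiry=71+5=76). clock=71
Op 19: tick 8 -> clock=79. purged={b.com}
Op 20: tick 8 -> clock=87.
Op 21: tick 12 -> clock=99.
Op 22: insert c.com -> 10.0.0.2 (expiry=99+7=106). clock=99
Op 23: insert b.com -> 10.0.0.1 (expiry=99+3=102). clock=99
Op 24: insert a.com -> 10.0.0.4 (expiry=99+12=111). clock=99
Op 25: tick 5 -> clock=104. purged={b.com}
Op 26: tick 10 -> clock=114. purged={a.com,c.com}
Op 27: tick 6 -> clock=120.
Op 28: tick 1 -> clock=121.
Op 29: insert a.com -> 10.0.0.2 (expiry=121+10=131). clock=121
Op 30: insert a.com -> 10.0.0.1 (expiry=121+6=127). clock=121
lookup c.com: not in cache (expired or never inserted)

Answer: NXDOMAIN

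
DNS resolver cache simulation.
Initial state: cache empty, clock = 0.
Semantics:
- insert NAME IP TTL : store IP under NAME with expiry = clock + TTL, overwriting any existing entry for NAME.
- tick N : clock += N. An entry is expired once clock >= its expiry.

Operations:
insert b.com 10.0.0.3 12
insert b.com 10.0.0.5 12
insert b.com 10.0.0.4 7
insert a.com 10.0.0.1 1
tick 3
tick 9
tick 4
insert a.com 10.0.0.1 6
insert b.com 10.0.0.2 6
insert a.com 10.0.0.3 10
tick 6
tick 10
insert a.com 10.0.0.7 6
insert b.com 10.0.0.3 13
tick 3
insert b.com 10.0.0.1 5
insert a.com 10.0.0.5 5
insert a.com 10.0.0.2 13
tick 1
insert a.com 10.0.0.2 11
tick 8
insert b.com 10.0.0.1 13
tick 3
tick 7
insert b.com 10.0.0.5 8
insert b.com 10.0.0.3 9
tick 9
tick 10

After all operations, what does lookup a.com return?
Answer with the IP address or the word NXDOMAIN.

Op 1: insert b.com -> 10.0.0.3 (expiry=0+12=12). clock=0
Op 2: insert b.com -> 10.0.0.5 (expiry=0+12=12). clock=0
Op 3: insert b.com -> 10.0.0.4 (expiry=0+7=7). clock=0
Op 4: insert a.com -> 10.0.0.1 (expiry=0+1=1). clock=0
Op 5: tick 3 -> clock=3. purged={a.com}
Op 6: tick 9 -> clock=12. purged={b.com}
Op 7: tick 4 -> clock=16.
Op 8: insert a.com -> 10.0.0.1 (expiry=16+6=22). clock=16
Op 9: insert b.com -> 10.0.0.2 (expiry=16+6=22). clock=16
Op 10: insert a.com -> 10.0.0.3 (expiry=16+10=26). clock=16
Op 11: tick 6 -> clock=22. purged={b.com}
Op 12: tick 10 -> clock=32. purged={a.com}
Op 13: insert a.com -> 10.0.0.7 (expiry=32+6=38). clock=32
Op 14: insert b.com -> 10.0.0.3 (expiry=32+13=45). clock=32
Op 15: tick 3 -> clock=35.
Op 16: insert b.com -> 10.0.0.1 (expiry=35+5=40). clock=35
Op 17: insert a.com -> 10.0.0.5 (expiry=35+5=40). clock=35
Op 18: insert a.com -> 10.0.0.2 (expiry=35+13=48). clock=35
Op 19: tick 1 -> clock=36.
Op 20: insert a.com -> 10.0.0.2 (expiry=36+11=47). clock=36
Op 21: tick 8 -> clock=44. purged={b.com}
Op 22: insert b.com -> 10.0.0.1 (expiry=44+13=57). clock=44
Op 23: tick 3 -> clock=47. purged={a.com}
Op 24: tick 7 -> clock=54.
Op 25: insert b.com -> 10.0.0.5 (expiry=54+8=62). clock=54
Op 26: insert b.com -> 10.0.0.3 (expiry=54+9=63). clock=54
Op 27: tick 9 -> clock=63. purged={b.com}
Op 28: tick 10 -> clock=73.
lookup a.com: not in cache (expired or never inserted)

Answer: NXDOMAIN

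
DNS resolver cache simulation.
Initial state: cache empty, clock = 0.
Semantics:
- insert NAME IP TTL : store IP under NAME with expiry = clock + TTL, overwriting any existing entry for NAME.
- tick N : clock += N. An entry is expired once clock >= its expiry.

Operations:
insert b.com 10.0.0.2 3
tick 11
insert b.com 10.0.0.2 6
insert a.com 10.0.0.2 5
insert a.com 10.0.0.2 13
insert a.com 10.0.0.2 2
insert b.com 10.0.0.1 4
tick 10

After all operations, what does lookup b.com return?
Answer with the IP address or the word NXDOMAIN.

Op 1: insert b.com -> 10.0.0.2 (expiry=0+3=3). clock=0
Op 2: tick 11 -> clock=11. purged={b.com}
Op 3: insert b.com -> 10.0.0.2 (expiry=11+6=17). clock=11
Op 4: insert a.com -> 10.0.0.2 (expiry=11+5=16). clock=11
Op 5: insert a.com -> 10.0.0.2 (expiry=11+13=24). clock=11
Op 6: insert a.com -> 10.0.0.2 (expiry=11+2=13). clock=11
Op 7: insert b.com -> 10.0.0.1 (expiry=11+4=15). clock=11
Op 8: tick 10 -> clock=21. purged={a.com,b.com}
lookup b.com: not in cache (expired or never inserted)

Answer: NXDOMAIN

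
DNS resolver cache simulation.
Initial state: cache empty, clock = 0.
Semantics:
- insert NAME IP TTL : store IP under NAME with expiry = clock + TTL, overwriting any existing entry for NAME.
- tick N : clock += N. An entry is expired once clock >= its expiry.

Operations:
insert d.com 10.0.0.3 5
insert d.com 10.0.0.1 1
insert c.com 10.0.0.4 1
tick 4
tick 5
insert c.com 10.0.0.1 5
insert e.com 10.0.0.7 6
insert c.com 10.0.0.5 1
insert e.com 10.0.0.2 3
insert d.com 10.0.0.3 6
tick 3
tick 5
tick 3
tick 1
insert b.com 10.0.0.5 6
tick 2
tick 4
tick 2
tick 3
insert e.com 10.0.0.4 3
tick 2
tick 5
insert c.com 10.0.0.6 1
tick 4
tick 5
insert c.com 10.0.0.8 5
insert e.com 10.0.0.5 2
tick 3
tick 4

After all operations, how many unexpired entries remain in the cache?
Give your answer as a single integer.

Answer: 0

Derivation:
Op 1: insert d.com -> 10.0.0.3 (expiry=0+5=5). clock=0
Op 2: insert d.com -> 10.0.0.1 (expiry=0+1=1). clock=0
Op 3: insert c.com -> 10.0.0.4 (expiry=0+1=1). clock=0
Op 4: tick 4 -> clock=4. purged={c.com,d.com}
Op 5: tick 5 -> clock=9.
Op 6: insert c.com -> 10.0.0.1 (expiry=9+5=14). clock=9
Op 7: insert e.com -> 10.0.0.7 (expiry=9+6=15). clock=9
Op 8: insert c.com -> 10.0.0.5 (expiry=9+1=10). clock=9
Op 9: insert e.com -> 10.0.0.2 (expiry=9+3=12). clock=9
Op 10: insert d.com -> 10.0.0.3 (expiry=9+6=15). clock=9
Op 11: tick 3 -> clock=12. purged={c.com,e.com}
Op 12: tick 5 -> clock=17. purged={d.com}
Op 13: tick 3 -> clock=20.
Op 14: tick 1 -> clock=21.
Op 15: insert b.com -> 10.0.0.5 (expiry=21+6=27). clock=21
Op 16: tick 2 -> clock=23.
Op 17: tick 4 -> clock=27. purged={b.com}
Op 18: tick 2 -> clock=29.
Op 19: tick 3 -> clock=32.
Op 20: insert e.com -> 10.0.0.4 (expiry=32+3=35). clock=32
Op 21: tick 2 -> clock=34.
Op 22: tick 5 -> clock=39. purged={e.com}
Op 23: insert c.com -> 10.0.0.6 (expiry=39+1=40). clock=39
Op 24: tick 4 -> clock=43. purged={c.com}
Op 25: tick 5 -> clock=48.
Op 26: insert c.com -> 10.0.0.8 (expiry=48+5=53). clock=48
Op 27: insert e.com -> 10.0.0.5 (expiry=48+2=50). clock=48
Op 28: tick 3 -> clock=51. purged={e.com}
Op 29: tick 4 -> clock=55. purged={c.com}
Final cache (unexpired): {} -> size=0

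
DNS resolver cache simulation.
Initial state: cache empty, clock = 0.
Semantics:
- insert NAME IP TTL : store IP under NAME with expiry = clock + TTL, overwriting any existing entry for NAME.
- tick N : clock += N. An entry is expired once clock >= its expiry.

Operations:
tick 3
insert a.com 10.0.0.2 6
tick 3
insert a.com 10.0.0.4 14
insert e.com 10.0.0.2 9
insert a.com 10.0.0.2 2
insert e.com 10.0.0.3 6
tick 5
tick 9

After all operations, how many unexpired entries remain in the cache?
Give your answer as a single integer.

Op 1: tick 3 -> clock=3.
Op 2: insert a.com -> 10.0.0.2 (expiry=3+6=9). clock=3
Op 3: tick 3 -> clock=6.
Op 4: insert a.com -> 10.0.0.4 (expiry=6+14=20). clock=6
Op 5: insert e.com -> 10.0.0.2 (expiry=6+9=15). clock=6
Op 6: insert a.com -> 10.0.0.2 (expiry=6+2=8). clock=6
Op 7: insert e.com -> 10.0.0.3 (expiry=6+6=12). clock=6
Op 8: tick 5 -> clock=11. purged={a.com}
Op 9: tick 9 -> clock=20. purged={e.com}
Final cache (unexpired): {} -> size=0

Answer: 0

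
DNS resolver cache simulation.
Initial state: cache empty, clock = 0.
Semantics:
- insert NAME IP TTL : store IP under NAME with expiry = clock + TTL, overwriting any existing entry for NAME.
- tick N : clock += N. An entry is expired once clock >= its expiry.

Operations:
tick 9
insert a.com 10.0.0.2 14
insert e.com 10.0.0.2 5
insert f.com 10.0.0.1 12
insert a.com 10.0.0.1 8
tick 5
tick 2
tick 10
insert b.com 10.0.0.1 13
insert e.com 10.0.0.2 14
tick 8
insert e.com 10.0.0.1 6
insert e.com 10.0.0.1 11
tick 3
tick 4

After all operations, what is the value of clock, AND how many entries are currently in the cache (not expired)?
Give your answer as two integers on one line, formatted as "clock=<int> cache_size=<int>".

Answer: clock=41 cache_size=1

Derivation:
Op 1: tick 9 -> clock=9.
Op 2: insert a.com -> 10.0.0.2 (expiry=9+14=23). clock=9
Op 3: insert e.com -> 10.0.0.2 (expiry=9+5=14). clock=9
Op 4: insert f.com -> 10.0.0.1 (expiry=9+12=21). clock=9
Op 5: insert a.com -> 10.0.0.1 (expiry=9+8=17). clock=9
Op 6: tick 5 -> clock=14. purged={e.com}
Op 7: tick 2 -> clock=16.
Op 8: tick 10 -> clock=26. purged={a.com,f.com}
Op 9: insert b.com -> 10.0.0.1 (expiry=26+13=39). clock=26
Op 10: insert e.com -> 10.0.0.2 (expiry=26+14=40). clock=26
Op 11: tick 8 -> clock=34.
Op 12: insert e.com -> 10.0.0.1 (expiry=34+6=40). clock=34
Op 13: insert e.com -> 10.0.0.1 (expiry=34+11=45). clock=34
Op 14: tick 3 -> clock=37.
Op 15: tick 4 -> clock=41. purged={b.com}
Final clock = 41
Final cache (unexpired): {e.com} -> size=1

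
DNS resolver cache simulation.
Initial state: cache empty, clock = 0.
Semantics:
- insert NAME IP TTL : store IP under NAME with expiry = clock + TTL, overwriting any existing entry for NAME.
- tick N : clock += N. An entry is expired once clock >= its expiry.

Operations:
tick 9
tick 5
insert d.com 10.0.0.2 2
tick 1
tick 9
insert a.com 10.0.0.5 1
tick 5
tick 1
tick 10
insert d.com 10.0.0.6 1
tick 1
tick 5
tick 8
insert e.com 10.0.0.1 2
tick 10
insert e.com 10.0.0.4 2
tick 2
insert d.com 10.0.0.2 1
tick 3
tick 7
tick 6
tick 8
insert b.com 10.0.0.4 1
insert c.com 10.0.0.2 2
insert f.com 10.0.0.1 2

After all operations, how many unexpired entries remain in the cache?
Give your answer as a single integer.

Op 1: tick 9 -> clock=9.
Op 2: tick 5 -> clock=14.
Op 3: insert d.com -> 10.0.0.2 (expiry=14+2=16). clock=14
Op 4: tick 1 -> clock=15.
Op 5: tick 9 -> clock=24. purged={d.com}
Op 6: insert a.com -> 10.0.0.5 (expiry=24+1=25). clock=24
Op 7: tick 5 -> clock=29. purged={a.com}
Op 8: tick 1 -> clock=30.
Op 9: tick 10 -> clock=40.
Op 10: insert d.com -> 10.0.0.6 (expiry=40+1=41). clock=40
Op 11: tick 1 -> clock=41. purged={d.com}
Op 12: tick 5 -> clock=46.
Op 13: tick 8 -> clock=54.
Op 14: insert e.com -> 10.0.0.1 (expiry=54+2=56). clock=54
Op 15: tick 10 -> clock=64. purged={e.com}
Op 16: insert e.com -> 10.0.0.4 (expiry=64+2=66). clock=64
Op 17: tick 2 -> clock=66. purged={e.com}
Op 18: insert d.com -> 10.0.0.2 (expiry=66+1=67). clock=66
Op 19: tick 3 -> clock=69. purged={d.com}
Op 20: tick 7 -> clock=76.
Op 21: tick 6 -> clock=82.
Op 22: tick 8 -> clock=90.
Op 23: insert b.com -> 10.0.0.4 (expiry=90+1=91). clock=90
Op 24: insert c.com -> 10.0.0.2 (expiry=90+2=92). clock=90
Op 25: insert f.com -> 10.0.0.1 (expiry=90+2=92). clock=90
Final cache (unexpired): {b.com,c.com,f.com} -> size=3

Answer: 3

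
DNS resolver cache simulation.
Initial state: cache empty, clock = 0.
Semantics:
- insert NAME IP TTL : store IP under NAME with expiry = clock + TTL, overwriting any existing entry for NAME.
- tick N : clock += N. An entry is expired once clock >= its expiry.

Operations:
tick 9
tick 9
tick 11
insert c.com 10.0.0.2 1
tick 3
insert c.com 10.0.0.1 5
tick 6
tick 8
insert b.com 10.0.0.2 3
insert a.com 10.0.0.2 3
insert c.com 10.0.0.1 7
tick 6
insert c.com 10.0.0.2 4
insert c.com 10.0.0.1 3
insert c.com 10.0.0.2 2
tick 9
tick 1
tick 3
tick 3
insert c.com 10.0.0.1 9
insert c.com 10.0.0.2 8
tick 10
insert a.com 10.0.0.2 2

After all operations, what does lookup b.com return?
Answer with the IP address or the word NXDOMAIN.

Op 1: tick 9 -> clock=9.
Op 2: tick 9 -> clock=18.
Op 3: tick 11 -> clock=29.
Op 4: insert c.com -> 10.0.0.2 (expiry=29+1=30). clock=29
Op 5: tick 3 -> clock=32. purged={c.com}
Op 6: insert c.com -> 10.0.0.1 (expiry=32+5=37). clock=32
Op 7: tick 6 -> clock=38. purged={c.com}
Op 8: tick 8 -> clock=46.
Op 9: insert b.com -> 10.0.0.2 (expiry=46+3=49). clock=46
Op 10: insert a.com -> 10.0.0.2 (expiry=46+3=49). clock=46
Op 11: insert c.com -> 10.0.0.1 (expiry=46+7=53). clock=46
Op 12: tick 6 -> clock=52. purged={a.com,b.com}
Op 13: insert c.com -> 10.0.0.2 (expiry=52+4=56). clock=52
Op 14: insert c.com -> 10.0.0.1 (expiry=52+3=55). clock=52
Op 15: insert c.com -> 10.0.0.2 (expiry=52+2=54). clock=52
Op 16: tick 9 -> clock=61. purged={c.com}
Op 17: tick 1 -> clock=62.
Op 18: tick 3 -> clock=65.
Op 19: tick 3 -> clock=68.
Op 20: insert c.com -> 10.0.0.1 (expiry=68+9=77). clock=68
Op 21: insert c.com -> 10.0.0.2 (expiry=68+8=76). clock=68
Op 22: tick 10 -> clock=78. purged={c.com}
Op 23: insert a.com -> 10.0.0.2 (expiry=78+2=80). clock=78
lookup b.com: not in cache (expired or never inserted)

Answer: NXDOMAIN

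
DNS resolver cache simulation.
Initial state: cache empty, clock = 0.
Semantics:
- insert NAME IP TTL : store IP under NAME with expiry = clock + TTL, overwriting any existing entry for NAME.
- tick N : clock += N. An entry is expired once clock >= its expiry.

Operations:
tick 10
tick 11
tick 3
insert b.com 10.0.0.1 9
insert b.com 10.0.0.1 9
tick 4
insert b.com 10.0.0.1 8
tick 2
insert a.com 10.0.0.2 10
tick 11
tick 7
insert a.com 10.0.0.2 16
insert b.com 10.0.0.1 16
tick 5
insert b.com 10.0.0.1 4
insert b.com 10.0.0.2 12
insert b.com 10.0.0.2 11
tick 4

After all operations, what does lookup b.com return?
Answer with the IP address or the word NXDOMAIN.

Answer: 10.0.0.2

Derivation:
Op 1: tick 10 -> clock=10.
Op 2: tick 11 -> clock=21.
Op 3: tick 3 -> clock=24.
Op 4: insert b.com -> 10.0.0.1 (expiry=24+9=33). clock=24
Op 5: insert b.com -> 10.0.0.1 (expiry=24+9=33). clock=24
Op 6: tick 4 -> clock=28.
Op 7: insert b.com -> 10.0.0.1 (expiry=28+8=36). clock=28
Op 8: tick 2 -> clock=30.
Op 9: insert a.com -> 10.0.0.2 (expiry=30+10=40). clock=30
Op 10: tick 11 -> clock=41. purged={a.com,b.com}
Op 11: tick 7 -> clock=48.
Op 12: insert a.com -> 10.0.0.2 (expiry=48+16=64). clock=48
Op 13: insert b.com -> 10.0.0.1 (expiry=48+16=64). clock=48
Op 14: tick 5 -> clock=53.
Op 15: insert b.com -> 10.0.0.1 (expiry=53+4=57). clock=53
Op 16: insert b.com -> 10.0.0.2 (expiry=53+12=65). clock=53
Op 17: insert b.com -> 10.0.0.2 (expiry=53+11=64). clock=53
Op 18: tick 4 -> clock=57.
lookup b.com: present, ip=10.0.0.2 expiry=64 > clock=57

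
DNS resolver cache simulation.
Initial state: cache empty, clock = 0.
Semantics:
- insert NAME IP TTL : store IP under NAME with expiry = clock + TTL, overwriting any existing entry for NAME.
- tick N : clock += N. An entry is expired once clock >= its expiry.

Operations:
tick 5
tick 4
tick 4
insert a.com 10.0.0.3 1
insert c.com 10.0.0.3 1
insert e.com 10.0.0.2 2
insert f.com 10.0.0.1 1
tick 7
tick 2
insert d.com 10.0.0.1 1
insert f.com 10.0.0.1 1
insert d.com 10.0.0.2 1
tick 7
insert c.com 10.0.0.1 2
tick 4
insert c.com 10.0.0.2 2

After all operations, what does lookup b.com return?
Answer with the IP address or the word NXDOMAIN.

Op 1: tick 5 -> clock=5.
Op 2: tick 4 -> clock=9.
Op 3: tick 4 -> clock=13.
Op 4: insert a.com -> 10.0.0.3 (expiry=13+1=14). clock=13
Op 5: insert c.com -> 10.0.0.3 (expiry=13+1=14). clock=13
Op 6: insert e.com -> 10.0.0.2 (expiry=13+2=15). clock=13
Op 7: insert f.com -> 10.0.0.1 (expiry=13+1=14). clock=13
Op 8: tick 7 -> clock=20. purged={a.com,c.com,e.com,f.com}
Op 9: tick 2 -> clock=22.
Op 10: insert d.com -> 10.0.0.1 (expiry=22+1=23). clock=22
Op 11: insert f.com -> 10.0.0.1 (expiry=22+1=23). clock=22
Op 12: insert d.com -> 10.0.0.2 (expiry=22+1=23). clock=22
Op 13: tick 7 -> clock=29. purged={d.com,f.com}
Op 14: insert c.com -> 10.0.0.1 (expiry=29+2=31). clock=29
Op 15: tick 4 -> clock=33. purged={c.com}
Op 16: insert c.com -> 10.0.0.2 (expiry=33+2=35). clock=33
lookup b.com: not in cache (expired or never inserted)

Answer: NXDOMAIN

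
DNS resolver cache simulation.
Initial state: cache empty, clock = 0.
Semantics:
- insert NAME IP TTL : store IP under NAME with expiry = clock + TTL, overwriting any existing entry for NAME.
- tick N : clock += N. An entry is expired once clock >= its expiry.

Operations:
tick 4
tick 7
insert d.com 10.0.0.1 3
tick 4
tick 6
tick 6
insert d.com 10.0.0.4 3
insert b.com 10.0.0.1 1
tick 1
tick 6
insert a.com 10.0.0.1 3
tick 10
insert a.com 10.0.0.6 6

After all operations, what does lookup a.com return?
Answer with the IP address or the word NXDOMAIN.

Op 1: tick 4 -> clock=4.
Op 2: tick 7 -> clock=11.
Op 3: insert d.com -> 10.0.0.1 (expiry=11+3=14). clock=11
Op 4: tick 4 -> clock=15. purged={d.com}
Op 5: tick 6 -> clock=21.
Op 6: tick 6 -> clock=27.
Op 7: insert d.com -> 10.0.0.4 (expiry=27+3=30). clock=27
Op 8: insert b.com -> 10.0.0.1 (expiry=27+1=28). clock=27
Op 9: tick 1 -> clock=28. purged={b.com}
Op 10: tick 6 -> clock=34. purged={d.com}
Op 11: insert a.com -> 10.0.0.1 (expiry=34+3=37). clock=34
Op 12: tick 10 -> clock=44. purged={a.com}
Op 13: insert a.com -> 10.0.0.6 (expiry=44+6=50). clock=44
lookup a.com: present, ip=10.0.0.6 expiry=50 > clock=44

Answer: 10.0.0.6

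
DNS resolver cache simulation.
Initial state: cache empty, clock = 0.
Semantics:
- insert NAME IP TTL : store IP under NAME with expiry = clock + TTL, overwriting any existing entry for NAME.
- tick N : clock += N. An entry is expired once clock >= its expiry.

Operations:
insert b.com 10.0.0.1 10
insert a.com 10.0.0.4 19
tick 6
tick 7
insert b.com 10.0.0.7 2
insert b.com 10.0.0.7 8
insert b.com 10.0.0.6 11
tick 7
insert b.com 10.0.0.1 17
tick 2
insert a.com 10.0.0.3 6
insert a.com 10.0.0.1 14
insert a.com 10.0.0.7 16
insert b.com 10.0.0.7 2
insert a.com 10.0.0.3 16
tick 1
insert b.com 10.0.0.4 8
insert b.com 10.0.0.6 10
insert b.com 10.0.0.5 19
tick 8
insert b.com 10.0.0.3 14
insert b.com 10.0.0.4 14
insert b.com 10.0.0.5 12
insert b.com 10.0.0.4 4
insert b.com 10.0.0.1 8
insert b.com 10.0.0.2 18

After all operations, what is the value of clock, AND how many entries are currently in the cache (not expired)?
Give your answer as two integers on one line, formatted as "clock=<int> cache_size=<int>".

Op 1: insert b.com -> 10.0.0.1 (expiry=0+10=10). clock=0
Op 2: insert a.com -> 10.0.0.4 (expiry=0+19=19). clock=0
Op 3: tick 6 -> clock=6.
Op 4: tick 7 -> clock=13. purged={b.com}
Op 5: insert b.com -> 10.0.0.7 (expiry=13+2=15). clock=13
Op 6: insert b.com -> 10.0.0.7 (expiry=13+8=21). clock=13
Op 7: insert b.com -> 10.0.0.6 (expiry=13+11=24). clock=13
Op 8: tick 7 -> clock=20. purged={a.com}
Op 9: insert b.com -> 10.0.0.1 (expiry=20+17=37). clock=20
Op 10: tick 2 -> clock=22.
Op 11: insert a.com -> 10.0.0.3 (expiry=22+6=28). clock=22
Op 12: insert a.com -> 10.0.0.1 (expiry=22+14=36). clock=22
Op 13: insert a.com -> 10.0.0.7 (expiry=22+16=38). clock=22
Op 14: insert b.com -> 10.0.0.7 (expiry=22+2=24). clock=22
Op 15: insert a.com -> 10.0.0.3 (expiry=22+16=38). clock=22
Op 16: tick 1 -> clock=23.
Op 17: insert b.com -> 10.0.0.4 (expiry=23+8=31). clock=23
Op 18: insert b.com -> 10.0.0.6 (expiry=23+10=33). clock=23
Op 19: insert b.com -> 10.0.0.5 (expiry=23+19=42). clock=23
Op 20: tick 8 -> clock=31.
Op 21: insert b.com -> 10.0.0.3 (expiry=31+14=45). clock=31
Op 22: insert b.com -> 10.0.0.4 (expiry=31+14=45). clock=31
Op 23: insert b.com -> 10.0.0.5 (expiry=31+12=43). clock=31
Op 24: insert b.com -> 10.0.0.4 (expiry=31+4=35). clock=31
Op 25: insert b.com -> 10.0.0.1 (expiry=31+8=39). clock=31
Op 26: insert b.com -> 10.0.0.2 (expiry=31+18=49). clock=31
Final clock = 31
Final cache (unexpired): {a.com,b.com} -> size=2

Answer: clock=31 cache_size=2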